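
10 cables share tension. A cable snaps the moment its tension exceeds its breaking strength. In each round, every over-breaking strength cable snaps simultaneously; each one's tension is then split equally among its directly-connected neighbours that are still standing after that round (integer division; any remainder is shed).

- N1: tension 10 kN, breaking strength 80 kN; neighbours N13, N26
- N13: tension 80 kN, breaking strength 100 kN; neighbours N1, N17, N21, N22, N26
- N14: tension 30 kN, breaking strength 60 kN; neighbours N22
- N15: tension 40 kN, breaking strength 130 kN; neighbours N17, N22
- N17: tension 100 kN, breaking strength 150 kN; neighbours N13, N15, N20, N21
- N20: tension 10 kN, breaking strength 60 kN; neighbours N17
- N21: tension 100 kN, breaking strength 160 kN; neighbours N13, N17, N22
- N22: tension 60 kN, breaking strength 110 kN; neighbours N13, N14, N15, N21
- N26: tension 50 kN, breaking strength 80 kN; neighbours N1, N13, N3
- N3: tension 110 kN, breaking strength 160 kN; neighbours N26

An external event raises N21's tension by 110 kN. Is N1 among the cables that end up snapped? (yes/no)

yes

Round 1 — N21 at 210 > 160. N21 snaps.
  N21 sheds 210 kN to N13, N17, N22: 70 each.
    N13: 80+70 = 150 > 100
    N17: 100+70 = 170 > 150
    N22: 60+70 = 130 > 110
Round 2 — N13, N17, N22 snap.
  N13 sheds 150 kN to N1, N26: 75 each.
    N1: 10+75 = 85 > 80
    N26: 50+75 = 125 > 80
  N17 sheds 170 kN to N15, N20: 85 each.
    N15: 40+85 = 125 ≤ 130
    N20: 10+85 = 95 > 60
  N22 sheds 130 kN to N14, N15: 65 each.
    N14: 30+65 = 95 > 60
    N15: 125+65 = 190 > 130
Round 3 — N1, N14, N15, N20, N26 snap.
  N1 sheds 85 kN: no online neighbours, lost.
  N14 sheds 95 kN: no online neighbours, lost.
  N15 sheds 190 kN: no online neighbours, lost.
  N20 sheds 95 kN: no online neighbours, lost.
  N26 sheds 125 kN to N3: 125 each.
    N3: 110+125 = 235 > 160
Round 4 — N3 snaps.
  N3 sheds 235 kN: no online neighbours, lost.
No further breaks.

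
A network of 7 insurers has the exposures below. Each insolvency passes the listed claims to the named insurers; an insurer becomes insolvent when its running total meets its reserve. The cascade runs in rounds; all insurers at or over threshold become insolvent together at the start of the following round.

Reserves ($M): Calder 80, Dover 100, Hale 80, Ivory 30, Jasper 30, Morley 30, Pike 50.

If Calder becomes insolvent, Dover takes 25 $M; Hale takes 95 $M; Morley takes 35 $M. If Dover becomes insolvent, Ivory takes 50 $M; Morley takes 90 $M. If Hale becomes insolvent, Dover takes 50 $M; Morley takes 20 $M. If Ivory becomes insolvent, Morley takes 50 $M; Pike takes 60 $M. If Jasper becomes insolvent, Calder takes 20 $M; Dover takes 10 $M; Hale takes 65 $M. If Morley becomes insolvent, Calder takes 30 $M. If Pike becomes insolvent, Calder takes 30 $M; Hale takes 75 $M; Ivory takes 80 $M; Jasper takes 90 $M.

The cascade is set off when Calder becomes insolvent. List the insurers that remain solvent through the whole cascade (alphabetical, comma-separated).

Dover, Ivory, Jasper, Pike

Round 1 — Calder becomes insolvent (initial).
  Dover: +25 → 25 < 100
  Hale: +95 → 95 ≥ 80
  Morley: +35 → 35 ≥ 30
Round 2 — Hale, Morley become insolvent.
  Dover: +50 → 75 < 100
No further insolvencies.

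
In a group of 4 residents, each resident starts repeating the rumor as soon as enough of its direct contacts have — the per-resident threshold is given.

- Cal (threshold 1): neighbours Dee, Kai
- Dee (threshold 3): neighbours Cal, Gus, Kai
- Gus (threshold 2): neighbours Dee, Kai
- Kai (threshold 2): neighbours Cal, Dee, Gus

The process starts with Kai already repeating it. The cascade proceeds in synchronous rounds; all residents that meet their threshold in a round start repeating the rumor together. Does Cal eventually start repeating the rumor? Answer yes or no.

Round 1 — Kai starts repeating the rumor (initial).
Round 2 — checking thresholds:
  Cal: 1 of 2 neighbours ≥ 1, starts repeating the rumor.
  Dee: 1 of 3 neighbours < 3, holds.
  Gus: 1 of 2 neighbours < 2, holds.
Round 3 — no new spreads; cascade stops.

yes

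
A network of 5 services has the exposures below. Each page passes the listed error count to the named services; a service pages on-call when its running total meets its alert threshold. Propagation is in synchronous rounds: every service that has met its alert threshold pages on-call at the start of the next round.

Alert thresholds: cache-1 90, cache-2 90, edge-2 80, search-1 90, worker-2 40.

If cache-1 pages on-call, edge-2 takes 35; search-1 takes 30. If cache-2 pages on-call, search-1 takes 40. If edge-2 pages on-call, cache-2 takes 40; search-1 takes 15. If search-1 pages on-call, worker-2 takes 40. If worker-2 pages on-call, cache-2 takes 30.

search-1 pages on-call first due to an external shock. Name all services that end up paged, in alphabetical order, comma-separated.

search-1, worker-2

Round 1 — search-1 pages on-call (initial).
  worker-2: +40 → 40 ≥ 40
Round 2 — worker-2 pages on-call.
  cache-2: +30 → 30 < 90
No further pages.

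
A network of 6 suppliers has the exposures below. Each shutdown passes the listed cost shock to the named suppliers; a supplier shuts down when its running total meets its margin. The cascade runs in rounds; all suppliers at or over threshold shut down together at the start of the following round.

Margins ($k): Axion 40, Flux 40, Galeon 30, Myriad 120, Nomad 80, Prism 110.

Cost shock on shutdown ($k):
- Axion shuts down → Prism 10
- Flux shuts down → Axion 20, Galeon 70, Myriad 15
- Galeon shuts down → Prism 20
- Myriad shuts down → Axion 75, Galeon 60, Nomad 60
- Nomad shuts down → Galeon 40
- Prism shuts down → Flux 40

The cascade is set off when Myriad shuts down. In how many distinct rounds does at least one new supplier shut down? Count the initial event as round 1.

2

Round 1 — Myriad shuts down (initial).
  Axion: +75 → 75 ≥ 40
  Galeon: +60 → 60 ≥ 30
  Nomad: +60 → 60 < 80
Round 2 — Axion, Galeon shut down.
  Prism: +10+20 → 30 < 110
No further shutdowns.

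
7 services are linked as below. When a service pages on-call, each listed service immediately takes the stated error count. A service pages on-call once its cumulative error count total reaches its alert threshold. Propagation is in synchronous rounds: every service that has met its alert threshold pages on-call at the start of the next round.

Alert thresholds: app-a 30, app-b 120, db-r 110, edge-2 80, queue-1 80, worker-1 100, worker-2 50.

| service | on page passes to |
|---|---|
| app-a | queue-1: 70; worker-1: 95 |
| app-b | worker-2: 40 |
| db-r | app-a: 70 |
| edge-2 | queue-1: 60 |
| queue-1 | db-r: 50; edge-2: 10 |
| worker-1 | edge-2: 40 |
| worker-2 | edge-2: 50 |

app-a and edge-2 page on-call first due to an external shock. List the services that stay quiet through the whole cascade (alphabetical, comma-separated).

app-b, db-r, worker-1, worker-2

Round 1 — app-a, edge-2 page on-call (initial).
  queue-1: +70+60 → 130 ≥ 80
  worker-1: +95 → 95 < 100
Round 2 — queue-1 pages on-call.
  db-r: +50 → 50 < 110
No further pages.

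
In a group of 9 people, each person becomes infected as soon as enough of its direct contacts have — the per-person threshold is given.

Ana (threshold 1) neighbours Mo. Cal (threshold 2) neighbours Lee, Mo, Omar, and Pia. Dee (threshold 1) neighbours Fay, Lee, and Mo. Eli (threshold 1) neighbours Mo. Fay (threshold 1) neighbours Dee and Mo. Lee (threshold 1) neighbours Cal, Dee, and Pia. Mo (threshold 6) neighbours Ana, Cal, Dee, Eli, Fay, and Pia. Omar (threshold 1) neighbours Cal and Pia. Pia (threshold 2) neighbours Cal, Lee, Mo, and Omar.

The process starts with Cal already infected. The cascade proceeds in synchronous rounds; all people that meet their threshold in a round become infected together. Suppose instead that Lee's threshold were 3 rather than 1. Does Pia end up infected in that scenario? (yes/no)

yes

With Lee's threshold at 3:
Round 1 — Cal becomes infected (initial).
Round 2 — checking thresholds:
  Lee: 1 of 3 neighbours < 3, not yet.
  Mo: 1 of 6 neighbours < 6, not yet.
  Omar: 1 of 2 neighbours ≥ 1, becomes infected.
  Pia: 1 of 4 neighbours < 2, not yet.
Round 3 — checking thresholds:
  Lee: 1 of 3 neighbours < 3, not yet.
  Mo: 1 of 6 neighbours < 6, not yet.
  Pia: 2 of 4 neighbours ≥ 2, becomes infected.
Round 4 — no new infections; cascade stops.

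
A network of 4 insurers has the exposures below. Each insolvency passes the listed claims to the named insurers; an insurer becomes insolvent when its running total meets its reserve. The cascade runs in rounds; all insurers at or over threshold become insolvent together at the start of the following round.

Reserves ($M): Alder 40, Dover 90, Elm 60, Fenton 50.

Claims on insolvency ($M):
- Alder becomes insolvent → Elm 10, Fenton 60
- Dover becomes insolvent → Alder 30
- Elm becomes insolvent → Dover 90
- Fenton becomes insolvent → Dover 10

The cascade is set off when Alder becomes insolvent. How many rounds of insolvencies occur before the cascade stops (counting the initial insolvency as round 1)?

2

Round 1 — Alder becomes insolvent (initial).
  Elm: +10 → 10 < 60
  Fenton: +60 → 60 ≥ 50
Round 2 — Fenton becomes insolvent.
  Dover: +10 → 10 < 90
No further insolvencies.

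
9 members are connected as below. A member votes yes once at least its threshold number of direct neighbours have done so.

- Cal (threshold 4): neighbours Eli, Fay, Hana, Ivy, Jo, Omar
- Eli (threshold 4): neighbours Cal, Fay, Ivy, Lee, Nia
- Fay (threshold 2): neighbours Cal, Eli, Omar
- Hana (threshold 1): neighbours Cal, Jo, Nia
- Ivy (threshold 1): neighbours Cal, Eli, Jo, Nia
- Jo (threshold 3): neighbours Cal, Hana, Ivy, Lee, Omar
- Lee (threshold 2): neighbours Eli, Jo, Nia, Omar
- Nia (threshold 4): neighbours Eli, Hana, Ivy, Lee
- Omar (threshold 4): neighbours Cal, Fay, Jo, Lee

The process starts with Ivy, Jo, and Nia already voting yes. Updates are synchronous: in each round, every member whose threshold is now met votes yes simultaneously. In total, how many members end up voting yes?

Round 1 — Ivy, Jo, Nia vote yes (initial).
Round 2 — checking thresholds:
  Cal: 2 of 6 neighbours < 4, holds.
  Eli: 2 of 5 neighbours < 4, holds.
  Hana: 2 of 3 neighbours ≥ 1, votes yes.
  Lee: 2 of 4 neighbours ≥ 2, votes yes.
  Omar: 1 of 4 neighbours < 4, holds.
Round 3 — no new yes votes; cascade stops.

5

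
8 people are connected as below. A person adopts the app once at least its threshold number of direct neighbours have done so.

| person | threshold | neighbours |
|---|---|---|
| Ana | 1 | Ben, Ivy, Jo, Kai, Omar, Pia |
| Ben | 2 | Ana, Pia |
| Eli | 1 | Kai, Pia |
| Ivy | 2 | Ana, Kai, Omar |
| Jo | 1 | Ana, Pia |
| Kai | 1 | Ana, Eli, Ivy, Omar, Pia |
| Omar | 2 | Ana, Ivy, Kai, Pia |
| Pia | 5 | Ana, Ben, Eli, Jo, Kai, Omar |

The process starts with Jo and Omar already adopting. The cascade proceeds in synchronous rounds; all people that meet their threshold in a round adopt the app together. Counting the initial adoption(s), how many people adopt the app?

8

Round 1 — Jo, Omar adopt the app (initial).
Round 2 — checking thresholds:
  Ana: 2 of 6 neighbours ≥ 1, adopts the app.
  Ivy: 1 of 3 neighbours < 2, not yet.
  Kai: 1 of 5 neighbours ≥ 1, adopts the app.
  Pia: 2 of 6 neighbours < 5, not yet.
Round 3 — checking thresholds:
  Ben: 1 of 2 neighbours < 2, not yet.
  Eli: 1 of 2 neighbours ≥ 1, adopts the app.
  Ivy: 3 of 3 neighbours ≥ 2, adopts the app.
  Pia: 4 of 6 neighbours < 5, not yet.
Round 4 — checking thresholds:
  Ben: 1 of 2 neighbours < 2, not yet.
  Pia: 5 of 6 neighbours ≥ 5, adopts the app.
Round 5 — checking thresholds:
  Ben: 2 of 2 neighbours ≥ 2, adopts the app.
Round 6 — no new adoptions; cascade stops.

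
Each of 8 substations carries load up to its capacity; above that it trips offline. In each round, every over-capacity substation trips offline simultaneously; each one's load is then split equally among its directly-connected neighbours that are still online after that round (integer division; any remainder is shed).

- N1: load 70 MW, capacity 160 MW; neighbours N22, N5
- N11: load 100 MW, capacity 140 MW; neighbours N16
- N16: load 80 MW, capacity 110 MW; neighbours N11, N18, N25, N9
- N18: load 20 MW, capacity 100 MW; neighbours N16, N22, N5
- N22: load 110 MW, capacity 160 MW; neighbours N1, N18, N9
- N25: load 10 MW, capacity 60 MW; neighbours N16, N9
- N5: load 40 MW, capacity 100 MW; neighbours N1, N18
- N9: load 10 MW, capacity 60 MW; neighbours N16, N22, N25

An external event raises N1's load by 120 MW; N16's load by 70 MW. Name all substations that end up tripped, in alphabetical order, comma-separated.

Round 1 — N1 at 190 > 160; N16 at 150 > 110. N1, N16 trip offline.
  N1 sheds 190 MW to N22, N5: 95 each.
    N22: 110+95 = 205 > 160
    N5: 40+95 = 135 > 100
  N16 sheds 150 MW to N11, N18, N25, N9: 37 each (2 lost).
    N11: 100+37 = 137 ≤ 140
    N18: 20+37 = 57 ≤ 100
    N25: 10+37 = 47 ≤ 60
    N9: 10+37 = 47 ≤ 60
Round 2 — N22, N5 trip offline.
  N22 sheds 205 MW to N18, N9: 102 each (1 lost).
    N18: 57+102 = 159 > 100
    N9: 47+102 = 149 > 60
  N5 sheds 135 MW to N18: 135 each.
    N18: 159+135 = 294 > 100
Round 3 — N18, N9 trip offline.
  N18 sheds 294 MW: no online neighbours, lost.
  N9 sheds 149 MW to N25: 149 each.
    N25: 47+149 = 196 > 60
Round 4 — N25 trips offline.
  N25 sheds 196 MW: no online neighbours, lost.
No further trips.

N1, N16, N18, N22, N25, N5, N9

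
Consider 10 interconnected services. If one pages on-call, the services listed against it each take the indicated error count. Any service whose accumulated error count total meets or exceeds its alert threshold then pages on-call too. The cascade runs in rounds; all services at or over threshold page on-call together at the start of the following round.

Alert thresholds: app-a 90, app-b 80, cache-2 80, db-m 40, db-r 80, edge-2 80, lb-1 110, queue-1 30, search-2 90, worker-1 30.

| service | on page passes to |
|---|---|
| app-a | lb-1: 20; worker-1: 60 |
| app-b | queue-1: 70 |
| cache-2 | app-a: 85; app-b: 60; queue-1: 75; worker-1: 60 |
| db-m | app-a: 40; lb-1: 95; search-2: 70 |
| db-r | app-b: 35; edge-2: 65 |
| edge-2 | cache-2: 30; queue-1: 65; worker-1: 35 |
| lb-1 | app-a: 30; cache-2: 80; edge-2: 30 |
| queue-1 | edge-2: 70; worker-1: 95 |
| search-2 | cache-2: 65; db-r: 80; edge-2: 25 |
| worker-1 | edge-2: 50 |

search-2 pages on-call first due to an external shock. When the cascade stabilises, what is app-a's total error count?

85

Round 1 — search-2 pages on-call (initial).
  cache-2: +65 → 65 < 80
  db-r: +80 → 80 ≥ 80
  edge-2: +25 → 25 < 80
Round 2 — db-r pages on-call.
  app-b: +35 → 35 < 80
  edge-2: +65 → 90 ≥ 80
Round 3 — edge-2 pages on-call.
  cache-2: +30 → 95 ≥ 80
  queue-1: +65 → 65 ≥ 30
  worker-1: +35 → 35 ≥ 30
Round 4 — cache-2, queue-1, worker-1 page on-call.
  app-a: +85 → 85 < 90
  app-b: +60 → 95 ≥ 80
Round 5 — app-b pages on-call.
No further pages.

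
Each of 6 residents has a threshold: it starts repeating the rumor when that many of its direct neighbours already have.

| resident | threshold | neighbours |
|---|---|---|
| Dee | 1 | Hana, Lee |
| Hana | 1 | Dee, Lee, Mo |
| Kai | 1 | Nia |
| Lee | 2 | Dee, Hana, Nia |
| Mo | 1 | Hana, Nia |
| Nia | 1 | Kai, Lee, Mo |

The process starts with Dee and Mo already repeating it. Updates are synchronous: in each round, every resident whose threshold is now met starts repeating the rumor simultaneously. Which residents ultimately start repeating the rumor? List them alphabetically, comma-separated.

Dee, Hana, Kai, Lee, Mo, Nia

Round 1 — Dee, Mo start repeating the rumor (initial).
Round 2 — checking thresholds:
  Hana: 2 of 3 neighbours ≥ 1, starts repeating the rumor.
  Lee: 1 of 3 neighbours < 2, not yet.
  Nia: 1 of 3 neighbours ≥ 1, starts repeating the rumor.
Round 3 — checking thresholds:
  Kai: 1 of 1 neighbours ≥ 1, starts repeating the rumor.
  Lee: 3 of 3 neighbours ≥ 2, starts repeating the rumor.
Round 4 — no new spreads; cascade stops.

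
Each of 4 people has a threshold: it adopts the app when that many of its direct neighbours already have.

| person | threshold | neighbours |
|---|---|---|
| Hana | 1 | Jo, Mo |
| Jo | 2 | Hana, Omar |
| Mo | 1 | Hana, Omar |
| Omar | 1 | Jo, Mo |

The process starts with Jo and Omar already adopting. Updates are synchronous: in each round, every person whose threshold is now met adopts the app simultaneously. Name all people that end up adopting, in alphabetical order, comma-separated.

Hana, Jo, Mo, Omar

Round 1 — Jo, Omar adopt the app (initial).
Round 2 — checking thresholds:
  Hana: 1 of 2 neighbours ≥ 1, adopts the app.
  Mo: 1 of 2 neighbours ≥ 1, adopts the app.
Round 3 — no new adoptions; cascade stops.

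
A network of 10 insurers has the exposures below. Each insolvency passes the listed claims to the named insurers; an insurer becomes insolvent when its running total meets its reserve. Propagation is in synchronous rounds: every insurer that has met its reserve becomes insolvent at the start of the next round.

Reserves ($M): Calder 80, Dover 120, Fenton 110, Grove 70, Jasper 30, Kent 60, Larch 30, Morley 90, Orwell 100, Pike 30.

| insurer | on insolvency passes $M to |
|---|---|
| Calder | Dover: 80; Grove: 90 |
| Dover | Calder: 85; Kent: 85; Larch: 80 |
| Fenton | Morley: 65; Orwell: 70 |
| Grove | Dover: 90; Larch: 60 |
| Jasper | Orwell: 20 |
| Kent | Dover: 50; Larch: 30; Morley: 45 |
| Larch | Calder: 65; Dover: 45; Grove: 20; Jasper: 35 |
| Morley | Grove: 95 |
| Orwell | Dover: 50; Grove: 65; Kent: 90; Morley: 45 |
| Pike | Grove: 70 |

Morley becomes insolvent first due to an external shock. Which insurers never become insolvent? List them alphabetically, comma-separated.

Round 1 — Morley becomes insolvent (initial).
  Grove: +95 → 95 ≥ 70
Round 2 — Grove becomes insolvent.
  Dover: +90 → 90 < 120
  Larch: +60 → 60 ≥ 30
Round 3 — Larch becomes insolvent.
  Calder: +65 → 65 < 80
  Dover: +45 → 135 ≥ 120
  Jasper: +35 → 35 ≥ 30
Round 4 — Dover, Jasper become insolvent.
  Calder: +85 → 150 ≥ 80
  Kent: +85 → 85 ≥ 60
  Orwell: +20 → 20 < 100
Round 5 — Calder, Kent become insolvent.
No further insolvencies.

Fenton, Orwell, Pike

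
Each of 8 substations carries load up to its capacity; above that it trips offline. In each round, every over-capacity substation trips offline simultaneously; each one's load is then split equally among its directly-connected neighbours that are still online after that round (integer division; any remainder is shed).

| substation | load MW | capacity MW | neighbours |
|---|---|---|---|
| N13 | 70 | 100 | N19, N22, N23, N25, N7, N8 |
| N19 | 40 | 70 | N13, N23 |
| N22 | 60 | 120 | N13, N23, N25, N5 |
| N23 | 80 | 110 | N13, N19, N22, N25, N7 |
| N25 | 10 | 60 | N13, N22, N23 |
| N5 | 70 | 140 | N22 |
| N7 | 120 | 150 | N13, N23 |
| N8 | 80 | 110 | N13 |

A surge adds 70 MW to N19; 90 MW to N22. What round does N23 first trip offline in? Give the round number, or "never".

Round 1 — N19 at 110 > 70; N22 at 150 > 120. N19, N22 trip offline.
  N19 sheds 110 MW to N13, N23: 55 each.
    N13: 70+55 = 125 > 100
    N23: 80+55 = 135 > 110
  N22 sheds 150 MW to N13, N23, N25, N5: 37 each (2 lost).
    N13: 125+37 = 162 > 100
    N23: 135+37 = 172 > 110
    N25: 10+37 = 47 ≤ 60
    N5: 70+37 = 107 ≤ 140
Round 2 — N13, N23 trip offline.
  N13 sheds 162 MW to N25, N7, N8: 54 each.
    N25: 47+54 = 101 > 60
    N7: 120+54 = 174 > 150
    N8: 80+54 = 134 > 110
  N23 sheds 172 MW to N25, N7: 86 each.
    N25: 101+86 = 187 > 60
    N7: 174+86 = 260 > 150
Round 3 — N25, N7, N8 trip offline.
  N25 sheds 187 MW: no online neighbours, lost.
  N7 sheds 260 MW: no online neighbours, lost.
  N8 sheds 134 MW: no online neighbours, lost.
No further trips.

2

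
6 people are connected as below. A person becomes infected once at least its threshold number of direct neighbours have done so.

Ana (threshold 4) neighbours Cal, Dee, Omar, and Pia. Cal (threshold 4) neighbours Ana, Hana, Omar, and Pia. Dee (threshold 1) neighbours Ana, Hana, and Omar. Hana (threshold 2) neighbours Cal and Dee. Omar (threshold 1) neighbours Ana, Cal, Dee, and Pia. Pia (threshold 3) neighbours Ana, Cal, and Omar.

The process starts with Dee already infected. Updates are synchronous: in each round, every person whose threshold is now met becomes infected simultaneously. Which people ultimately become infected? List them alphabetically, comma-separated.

Dee, Omar

Round 1 — Dee becomes infected (initial).
Round 2 — checking thresholds:
  Ana: 1 of 4 neighbours < 4, holds.
  Hana: 1 of 2 neighbours < 2, holds.
  Omar: 1 of 4 neighbours ≥ 1, becomes infected.
Round 3 — no new infections; cascade stops.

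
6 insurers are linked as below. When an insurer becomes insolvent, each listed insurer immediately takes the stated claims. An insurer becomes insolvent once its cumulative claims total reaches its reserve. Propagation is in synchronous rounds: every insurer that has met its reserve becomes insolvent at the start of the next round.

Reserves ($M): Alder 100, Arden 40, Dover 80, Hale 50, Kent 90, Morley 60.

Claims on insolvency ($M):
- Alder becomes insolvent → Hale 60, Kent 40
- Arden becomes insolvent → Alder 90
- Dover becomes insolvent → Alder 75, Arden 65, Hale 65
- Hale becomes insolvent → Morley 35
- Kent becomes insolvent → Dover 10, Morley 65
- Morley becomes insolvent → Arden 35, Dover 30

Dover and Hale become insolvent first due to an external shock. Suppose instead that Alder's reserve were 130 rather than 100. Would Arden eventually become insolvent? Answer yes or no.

With Alder's reserve at 130:
Round 1 — Dover, Hale become insolvent (initial).
  Alder: +75 → 75 < 130
  Arden: +65 → 65 ≥ 40
  Morley: +35 → 35 < 60
Round 2 — Arden becomes insolvent.
  Alder: +90 → 165 ≥ 130
Round 3 — Alder becomes insolvent.
  Kent: +40 → 40 < 90
No further insolvencies.

yes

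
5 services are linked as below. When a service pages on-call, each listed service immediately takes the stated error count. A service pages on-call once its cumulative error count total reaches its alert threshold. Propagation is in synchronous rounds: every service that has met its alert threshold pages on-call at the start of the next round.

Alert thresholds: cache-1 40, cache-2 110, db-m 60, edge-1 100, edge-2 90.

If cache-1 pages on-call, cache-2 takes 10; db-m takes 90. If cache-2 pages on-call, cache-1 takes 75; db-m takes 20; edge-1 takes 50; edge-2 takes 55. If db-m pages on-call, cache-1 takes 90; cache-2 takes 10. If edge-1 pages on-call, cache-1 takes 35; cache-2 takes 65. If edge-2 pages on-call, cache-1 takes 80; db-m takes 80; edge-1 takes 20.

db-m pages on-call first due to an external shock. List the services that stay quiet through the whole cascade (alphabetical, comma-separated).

Round 1 — db-m pages on-call (initial).
  cache-1: +90 → 90 ≥ 40
  cache-2: +10 → 10 < 110
Round 2 — cache-1 pages on-call.
  cache-2: +10 → 20 < 110
No further pages.

cache-2, edge-1, edge-2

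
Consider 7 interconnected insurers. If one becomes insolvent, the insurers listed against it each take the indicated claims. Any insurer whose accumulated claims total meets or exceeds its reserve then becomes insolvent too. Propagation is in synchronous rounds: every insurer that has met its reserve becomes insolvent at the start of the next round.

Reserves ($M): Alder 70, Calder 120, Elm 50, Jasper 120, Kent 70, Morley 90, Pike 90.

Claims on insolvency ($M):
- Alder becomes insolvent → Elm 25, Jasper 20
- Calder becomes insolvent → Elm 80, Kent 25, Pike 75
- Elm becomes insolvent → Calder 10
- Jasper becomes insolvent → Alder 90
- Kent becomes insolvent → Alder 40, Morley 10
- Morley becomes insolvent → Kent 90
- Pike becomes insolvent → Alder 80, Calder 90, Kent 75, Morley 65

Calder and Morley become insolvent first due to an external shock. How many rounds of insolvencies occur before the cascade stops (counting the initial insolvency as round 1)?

Round 1 — Calder, Morley become insolvent (initial).
  Elm: +80 → 80 ≥ 50
  Kent: +25+90 → 115 ≥ 70
  Pike: +75 → 75 < 90
Round 2 — Elm, Kent become insolvent.
  Alder: +40 → 40 < 70
No further insolvencies.

2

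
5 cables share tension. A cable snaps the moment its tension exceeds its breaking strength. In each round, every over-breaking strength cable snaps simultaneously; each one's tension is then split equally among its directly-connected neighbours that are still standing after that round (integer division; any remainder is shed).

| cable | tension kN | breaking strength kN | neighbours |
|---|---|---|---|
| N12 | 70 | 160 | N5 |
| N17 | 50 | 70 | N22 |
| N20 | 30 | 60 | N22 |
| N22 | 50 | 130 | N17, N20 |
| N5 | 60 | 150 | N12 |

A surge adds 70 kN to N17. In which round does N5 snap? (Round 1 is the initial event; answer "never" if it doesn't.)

Round 1 — N17 at 120 > 70. N17 snaps.
  N17 sheds 120 kN to N22: 120 each.
    N22: 50+120 = 170 > 130
Round 2 — N22 snaps.
  N22 sheds 170 kN to N20: 170 each.
    N20: 30+170 = 200 > 60
Round 3 — N20 snaps.
  N20 sheds 200 kN: no online neighbours, lost.
No further breaks.

never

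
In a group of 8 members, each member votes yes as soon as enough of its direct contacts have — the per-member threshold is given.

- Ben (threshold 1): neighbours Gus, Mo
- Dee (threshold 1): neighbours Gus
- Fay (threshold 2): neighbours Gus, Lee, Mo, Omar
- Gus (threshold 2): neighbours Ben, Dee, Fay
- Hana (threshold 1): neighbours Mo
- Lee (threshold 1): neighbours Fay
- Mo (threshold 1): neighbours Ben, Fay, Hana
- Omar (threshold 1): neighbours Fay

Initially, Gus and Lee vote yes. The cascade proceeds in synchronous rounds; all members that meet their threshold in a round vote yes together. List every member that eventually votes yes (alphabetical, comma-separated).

Ben, Dee, Fay, Gus, Hana, Lee, Mo, Omar

Round 1 — Gus, Lee vote yes (initial).
Round 2 — checking thresholds:
  Ben: 1 of 2 neighbours ≥ 1, votes yes.
  Dee: 1 of 1 neighbours ≥ 1, votes yes.
  Fay: 2 of 4 neighbours ≥ 2, votes yes.
Round 3 — checking thresholds:
  Mo: 2 of 3 neighbours ≥ 1, votes yes.
  Omar: 1 of 1 neighbours ≥ 1, votes yes.
Round 4 — checking thresholds:
  Hana: 1 of 1 neighbours ≥ 1, votes yes.
Round 5 — no new yes votes; cascade stops.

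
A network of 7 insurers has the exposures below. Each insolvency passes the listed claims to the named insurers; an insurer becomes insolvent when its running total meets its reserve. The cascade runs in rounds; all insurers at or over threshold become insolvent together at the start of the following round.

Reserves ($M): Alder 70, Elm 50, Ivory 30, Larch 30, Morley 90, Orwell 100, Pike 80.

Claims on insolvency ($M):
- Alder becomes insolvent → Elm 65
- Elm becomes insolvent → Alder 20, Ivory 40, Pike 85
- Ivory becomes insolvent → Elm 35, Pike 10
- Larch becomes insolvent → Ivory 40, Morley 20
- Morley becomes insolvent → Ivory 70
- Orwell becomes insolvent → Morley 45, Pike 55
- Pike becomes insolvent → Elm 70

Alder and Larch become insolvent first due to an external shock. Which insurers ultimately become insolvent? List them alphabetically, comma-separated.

Round 1 — Alder, Larch become insolvent (initial).
  Elm: +65 → 65 ≥ 50
  Ivory: +40 → 40 ≥ 30
  Morley: +20 → 20 < 90
Round 2 — Elm, Ivory become insolvent.
  Pike: +85+10 → 95 ≥ 80
Round 3 — Pike becomes insolvent.
No further insolvencies.

Alder, Elm, Ivory, Larch, Pike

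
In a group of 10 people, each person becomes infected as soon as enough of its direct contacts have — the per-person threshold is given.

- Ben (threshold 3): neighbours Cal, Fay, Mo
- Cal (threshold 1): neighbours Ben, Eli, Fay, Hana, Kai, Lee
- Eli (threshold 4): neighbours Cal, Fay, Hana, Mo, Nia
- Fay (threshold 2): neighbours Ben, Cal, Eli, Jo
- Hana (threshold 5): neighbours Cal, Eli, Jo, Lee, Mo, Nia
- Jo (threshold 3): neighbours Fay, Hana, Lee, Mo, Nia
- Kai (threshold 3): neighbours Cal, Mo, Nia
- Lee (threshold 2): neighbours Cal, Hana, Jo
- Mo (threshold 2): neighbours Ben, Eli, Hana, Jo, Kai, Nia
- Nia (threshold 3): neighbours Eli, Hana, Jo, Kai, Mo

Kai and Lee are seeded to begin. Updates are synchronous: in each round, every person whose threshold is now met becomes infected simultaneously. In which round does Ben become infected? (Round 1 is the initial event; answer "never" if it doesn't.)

never

Round 1 — Kai, Lee become infected (initial).
Round 2 — checking thresholds:
  Cal: 2 of 6 neighbours ≥ 1, becomes infected.
  Hana: 1 of 6 neighbours < 5, not yet.
  Jo: 1 of 5 neighbours < 3, not yet.
  Mo: 1 of 6 neighbours < 2, not yet.
  Nia: 1 of 5 neighbours < 3, not yet.
Round 3 — no new infections; cascade stops.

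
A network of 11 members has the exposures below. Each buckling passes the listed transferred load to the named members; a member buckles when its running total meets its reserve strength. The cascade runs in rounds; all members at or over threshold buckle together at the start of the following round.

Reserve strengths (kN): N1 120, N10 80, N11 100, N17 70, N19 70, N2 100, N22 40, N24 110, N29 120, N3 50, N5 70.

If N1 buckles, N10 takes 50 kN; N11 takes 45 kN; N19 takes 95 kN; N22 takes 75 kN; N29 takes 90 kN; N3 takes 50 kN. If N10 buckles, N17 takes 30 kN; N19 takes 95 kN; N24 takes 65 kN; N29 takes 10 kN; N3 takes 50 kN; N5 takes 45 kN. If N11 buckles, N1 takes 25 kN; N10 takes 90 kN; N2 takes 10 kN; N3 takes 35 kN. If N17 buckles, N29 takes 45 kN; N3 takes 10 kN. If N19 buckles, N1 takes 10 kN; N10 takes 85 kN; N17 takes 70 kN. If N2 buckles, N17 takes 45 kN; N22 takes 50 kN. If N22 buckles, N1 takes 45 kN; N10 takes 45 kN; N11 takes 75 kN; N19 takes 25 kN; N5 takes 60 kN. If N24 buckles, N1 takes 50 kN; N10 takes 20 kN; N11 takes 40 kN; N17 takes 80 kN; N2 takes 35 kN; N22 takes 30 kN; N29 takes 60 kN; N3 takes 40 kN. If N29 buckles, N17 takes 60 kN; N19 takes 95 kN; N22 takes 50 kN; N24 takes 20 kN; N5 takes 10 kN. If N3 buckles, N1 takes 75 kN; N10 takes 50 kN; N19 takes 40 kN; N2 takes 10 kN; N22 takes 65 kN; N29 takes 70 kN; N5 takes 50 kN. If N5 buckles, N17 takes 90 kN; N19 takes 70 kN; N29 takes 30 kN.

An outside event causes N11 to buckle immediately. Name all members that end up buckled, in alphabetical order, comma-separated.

N1, N10, N11, N17, N19, N22, N29, N3, N5

Round 1 — N11 buckles (initial).
  N1: +25 → 25 < 120
  N10: +90 → 90 ≥ 80
  N2: +10 → 10 < 100
  N3: +35 → 35 < 50
Round 2 — N10 buckles.
  N17: +30 → 30 < 70
  N19: +95 → 95 ≥ 70
  N24: +65 → 65 < 110
  N29: +10 → 10 < 120
  N3: +50 → 85 ≥ 50
  N5: +45 → 45 < 70
Round 3 — N19, N3 buckle.
  N1: +10+75 → 110 < 120
  N17: +70 → 100 ≥ 70
  N2: +10 → 20 < 100
  N22: +65 → 65 ≥ 40
  N29: +70 → 80 < 120
  N5: +50 → 95 ≥ 70
Round 4 — N17, N22, N5 buckle.
  N1: +45 → 155 ≥ 120
  N29: +45+30 → 155 ≥ 120
Round 5 — N1, N29 buckle.
  N24: +20 → 85 < 110
No further bucklings.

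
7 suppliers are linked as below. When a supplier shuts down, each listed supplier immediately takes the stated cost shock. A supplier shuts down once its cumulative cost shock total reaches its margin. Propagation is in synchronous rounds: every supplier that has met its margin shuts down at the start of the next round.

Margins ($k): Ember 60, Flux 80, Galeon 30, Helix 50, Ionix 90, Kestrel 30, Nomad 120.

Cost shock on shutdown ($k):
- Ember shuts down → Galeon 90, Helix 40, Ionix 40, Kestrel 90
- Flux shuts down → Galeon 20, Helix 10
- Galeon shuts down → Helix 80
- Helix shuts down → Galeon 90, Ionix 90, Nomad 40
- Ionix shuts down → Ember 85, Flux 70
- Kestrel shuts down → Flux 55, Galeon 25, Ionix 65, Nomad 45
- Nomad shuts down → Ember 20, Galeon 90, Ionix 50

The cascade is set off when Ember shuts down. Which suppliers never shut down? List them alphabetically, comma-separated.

Nomad

Round 1 — Ember shuts down (initial).
  Galeon: +90 → 90 ≥ 30
  Helix: +40 → 40 < 50
  Ionix: +40 → 40 < 90
  Kestrel: +90 → 90 ≥ 30
Round 2 — Galeon, Kestrel shut down.
  Flux: +55 → 55 < 80
  Helix: +80 → 120 ≥ 50
  Ionix: +65 → 105 ≥ 90
  Nomad: +45 → 45 < 120
Round 3 — Helix, Ionix shut down.
  Flux: +70 → 125 ≥ 80
  Nomad: +40 → 85 < 120
Round 4 — Flux shuts down.
No further shutdowns.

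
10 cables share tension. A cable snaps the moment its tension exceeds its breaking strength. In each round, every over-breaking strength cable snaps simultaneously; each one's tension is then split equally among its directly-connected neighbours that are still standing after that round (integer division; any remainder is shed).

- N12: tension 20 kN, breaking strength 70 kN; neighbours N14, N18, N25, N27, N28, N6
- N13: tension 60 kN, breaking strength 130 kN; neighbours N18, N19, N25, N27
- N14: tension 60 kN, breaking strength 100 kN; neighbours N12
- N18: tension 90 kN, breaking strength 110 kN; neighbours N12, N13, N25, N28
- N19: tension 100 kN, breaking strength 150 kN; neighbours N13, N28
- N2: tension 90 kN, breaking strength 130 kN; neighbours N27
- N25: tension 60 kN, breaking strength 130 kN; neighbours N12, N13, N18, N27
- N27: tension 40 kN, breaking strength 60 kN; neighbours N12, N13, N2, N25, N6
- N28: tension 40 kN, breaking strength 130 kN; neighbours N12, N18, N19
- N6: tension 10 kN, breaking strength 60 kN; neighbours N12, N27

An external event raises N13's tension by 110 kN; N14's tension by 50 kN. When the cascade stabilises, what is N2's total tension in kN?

Round 1 — N13 at 170 > 130; N14 at 110 > 100. N13, N14 snap.
  N13 sheds 170 kN to N18, N19, N25, N27: 42 each (2 lost).
    N18: 90+42 = 132 > 110
    N19: 100+42 = 142 ≤ 150
    N25: 60+42 = 102 ≤ 130
    N27: 40+42 = 82 > 60
  N14 sheds 110 kN to N12: 110 each.
    N12: 20+110 = 130 > 70
Round 2 — N12, N18, N27 snap.
  N12 sheds 130 kN to N25, N28, N6: 43 each (1 lost).
    N25: 102+43 = 145 > 130
    N28: 40+43 = 83 ≤ 130
    N6: 10+43 = 53 ≤ 60
  N18 sheds 132 kN to N25, N28: 66 each.
    N25: 145+66 = 211 > 130
    N28: 83+66 = 149 > 130
  N27 sheds 82 kN to N2, N25, N6: 27 each (1 lost).
    N2: 90+27 = 117 ≤ 130
    N25: 211+27 = 238 > 130
    N6: 53+27 = 80 > 60
Round 3 — N25, N28, N6 snap.
  N25 sheds 238 kN: no online neighbours, lost.
  N28 sheds 149 kN to N19: 149 each.
    N19: 142+149 = 291 > 150
  N6 sheds 80 kN: no online neighbours, lost.
Round 4 — N19 snaps.
  N19 sheds 291 kN: no online neighbours, lost.
No further breaks.

117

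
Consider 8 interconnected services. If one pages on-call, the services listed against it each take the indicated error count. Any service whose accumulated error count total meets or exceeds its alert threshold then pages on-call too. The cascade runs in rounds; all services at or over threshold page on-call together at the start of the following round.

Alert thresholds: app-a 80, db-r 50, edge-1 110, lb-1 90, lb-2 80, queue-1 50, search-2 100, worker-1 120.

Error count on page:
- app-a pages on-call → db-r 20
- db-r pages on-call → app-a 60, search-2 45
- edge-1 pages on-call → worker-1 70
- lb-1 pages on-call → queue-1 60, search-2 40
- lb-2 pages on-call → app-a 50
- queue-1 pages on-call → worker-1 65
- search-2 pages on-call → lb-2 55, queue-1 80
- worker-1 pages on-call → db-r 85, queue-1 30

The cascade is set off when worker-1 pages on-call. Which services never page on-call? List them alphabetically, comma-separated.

Round 1 — worker-1 pages on-call (initial).
  db-r: +85 → 85 ≥ 50
  queue-1: +30 → 30 < 50
Round 2 — db-r pages on-call.
  app-a: +60 → 60 < 80
  search-2: +45 → 45 < 100
No further pages.

app-a, edge-1, lb-1, lb-2, queue-1, search-2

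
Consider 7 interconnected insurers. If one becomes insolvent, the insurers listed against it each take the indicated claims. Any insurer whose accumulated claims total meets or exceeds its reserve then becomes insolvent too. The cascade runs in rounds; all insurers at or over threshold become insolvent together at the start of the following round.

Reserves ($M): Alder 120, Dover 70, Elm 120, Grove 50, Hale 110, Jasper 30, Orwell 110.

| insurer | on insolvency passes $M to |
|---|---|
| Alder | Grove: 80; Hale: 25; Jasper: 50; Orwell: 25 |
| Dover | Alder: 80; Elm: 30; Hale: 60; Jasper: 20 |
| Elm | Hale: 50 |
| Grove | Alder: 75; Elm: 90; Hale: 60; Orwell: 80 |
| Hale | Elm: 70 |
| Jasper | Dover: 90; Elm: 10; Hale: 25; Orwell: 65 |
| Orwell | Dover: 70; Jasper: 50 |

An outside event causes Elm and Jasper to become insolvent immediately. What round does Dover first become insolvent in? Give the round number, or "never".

2

Round 1 — Elm, Jasper become insolvent (initial).
  Dover: +90 → 90 ≥ 70
  Hale: +50+25 → 75 < 110
  Orwell: +65 → 65 < 110
Round 2 — Dover becomes insolvent.
  Alder: +80 → 80 < 120
  Hale: +60 → 135 ≥ 110
Round 3 — Hale becomes insolvent.
No further insolvencies.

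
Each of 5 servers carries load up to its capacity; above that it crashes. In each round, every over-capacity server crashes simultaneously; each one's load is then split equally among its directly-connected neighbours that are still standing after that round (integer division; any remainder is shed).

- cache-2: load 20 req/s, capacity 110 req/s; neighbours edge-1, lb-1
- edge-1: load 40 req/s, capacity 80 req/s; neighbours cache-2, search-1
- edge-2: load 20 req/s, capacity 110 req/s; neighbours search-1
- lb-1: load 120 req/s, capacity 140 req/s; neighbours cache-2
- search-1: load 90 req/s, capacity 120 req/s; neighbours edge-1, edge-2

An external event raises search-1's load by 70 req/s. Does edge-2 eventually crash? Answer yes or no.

no

Round 1 — search-1 at 160 > 120. search-1 crashes.
  search-1 sheds 160 req/s to edge-1, edge-2: 80 each.
    edge-1: 40+80 = 120 > 80
    edge-2: 20+80 = 100 ≤ 110
Round 2 — edge-1 crashes.
  edge-1 sheds 120 req/s to cache-2: 120 each.
    cache-2: 20+120 = 140 > 110
Round 3 — cache-2 crashes.
  cache-2 sheds 140 req/s to lb-1: 140 each.
    lb-1: 120+140 = 260 > 140
Round 4 — lb-1 crashes.
  lb-1 sheds 260 req/s: no online neighbours, lost.
No further crashes.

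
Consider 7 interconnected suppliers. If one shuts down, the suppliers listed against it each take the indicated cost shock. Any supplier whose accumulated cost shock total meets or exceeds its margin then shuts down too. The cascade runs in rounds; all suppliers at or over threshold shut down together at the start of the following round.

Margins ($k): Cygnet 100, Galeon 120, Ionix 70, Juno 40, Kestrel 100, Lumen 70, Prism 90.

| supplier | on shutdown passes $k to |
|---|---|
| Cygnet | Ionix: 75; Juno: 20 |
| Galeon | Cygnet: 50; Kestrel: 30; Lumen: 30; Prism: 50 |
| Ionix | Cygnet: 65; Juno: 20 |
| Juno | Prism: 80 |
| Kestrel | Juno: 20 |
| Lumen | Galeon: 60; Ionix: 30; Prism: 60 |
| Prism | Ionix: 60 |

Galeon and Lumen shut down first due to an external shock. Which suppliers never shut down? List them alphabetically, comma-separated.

Kestrel

Round 1 — Galeon, Lumen shut down (initial).
  Cygnet: +50 → 50 < 100
  Ionix: +30 → 30 < 70
  Kestrel: +30 → 30 < 100
  Prism: +50+60 → 110 ≥ 90
Round 2 — Prism shuts down.
  Ionix: +60 → 90 ≥ 70
Round 3 — Ionix shuts down.
  Cygnet: +65 → 115 ≥ 100
  Juno: +20 → 20 < 40
Round 4 — Cygnet shuts down.
  Juno: +20 → 40 ≥ 40
Round 5 — Juno shuts down.
No further shutdowns.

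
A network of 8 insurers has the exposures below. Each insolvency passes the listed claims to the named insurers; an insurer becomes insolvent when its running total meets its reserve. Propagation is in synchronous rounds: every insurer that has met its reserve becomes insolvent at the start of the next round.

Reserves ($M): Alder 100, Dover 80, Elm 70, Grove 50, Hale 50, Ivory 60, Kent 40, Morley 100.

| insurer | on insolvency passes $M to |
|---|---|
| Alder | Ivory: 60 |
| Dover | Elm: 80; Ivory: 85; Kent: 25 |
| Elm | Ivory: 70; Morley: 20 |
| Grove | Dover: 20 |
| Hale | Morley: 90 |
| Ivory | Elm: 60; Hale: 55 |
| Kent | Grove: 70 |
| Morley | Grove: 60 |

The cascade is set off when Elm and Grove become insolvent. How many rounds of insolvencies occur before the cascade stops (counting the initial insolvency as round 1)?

Round 1 — Elm, Grove become insolvent (initial).
  Dover: +20 → 20 < 80
  Ivory: +70 → 70 ≥ 60
  Morley: +20 → 20 < 100
Round 2 — Ivory becomes insolvent.
  Hale: +55 → 55 ≥ 50
Round 3 — Hale becomes insolvent.
  Morley: +90 → 110 ≥ 100
Round 4 — Morley becomes insolvent.
No further insolvencies.

4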